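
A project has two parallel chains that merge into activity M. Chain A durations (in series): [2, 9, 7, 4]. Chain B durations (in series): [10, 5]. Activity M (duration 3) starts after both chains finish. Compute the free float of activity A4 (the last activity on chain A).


ES(A4) = sum of predecessors on chain A = 18
EF(A4) = ES + duration = 18 + 4 = 22
Successor of A4 is M. ES(M) = max(sum(A), sum(B)) = max(22, 15) = 22
Free float = ES(successor) - EF(current) = 22 - 22 = 0

0


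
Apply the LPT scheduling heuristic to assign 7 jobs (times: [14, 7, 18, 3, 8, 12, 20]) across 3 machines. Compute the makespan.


Sort jobs in decreasing order (LPT): [20, 18, 14, 12, 8, 7, 3]
Assign each job to the least loaded machine:
  Machine 1: jobs [20, 7], load = 27
  Machine 2: jobs [18, 8, 3], load = 29
  Machine 3: jobs [14, 12], load = 26
Makespan = max load = 29

29


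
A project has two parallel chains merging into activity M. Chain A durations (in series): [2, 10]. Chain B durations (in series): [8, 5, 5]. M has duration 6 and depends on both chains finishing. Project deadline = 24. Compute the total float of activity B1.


Forward pass: ES(B1) = sum of predecessors on chain B = 0
EF = ES + duration = 0 + 8 = 8
Backward pass: LF(M) = deadline = 24; LS(M) = 24 - 6 = 18
LF(B1) = LS(M) - sum(successors on chain B) = 18 - 10 = 8
LS = LF - duration = 8 - 8 = 0
Total float = LS - ES = 0 - 0 = 0

0


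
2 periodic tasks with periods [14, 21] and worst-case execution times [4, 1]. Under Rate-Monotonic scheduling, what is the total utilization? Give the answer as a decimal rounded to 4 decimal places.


Compute individual utilizations (exact fractions):
  Task 1: C/T = 4/14 = 2/7 (approx. 0.2857)
  Task 2: C/T = 1/21 (approx. 0.0476)
Total utilization U = 2/7 + 1/21 = 1/3
Rounded to 4 decimal places: U = 0.3333
RM (Liu & Layland) bound for 2 tasks = 0.828427; compare with U = 1/3 (approx. 0.333333)
U <= bound, so schedulable by RM sufficient condition.

0.3333


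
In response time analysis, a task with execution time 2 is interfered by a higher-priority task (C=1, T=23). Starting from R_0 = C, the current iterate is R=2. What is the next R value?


R_next = C + ceil(R_prev / T_hp) * C_hp
ceil(2 / 23) = ceil(0.087) = 1
Interference = 1 * 1 = 1
R_next = 2 + 1 = 3

3


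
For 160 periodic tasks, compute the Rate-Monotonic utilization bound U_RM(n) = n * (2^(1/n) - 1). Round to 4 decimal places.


Compute 2^(1/160) = 1.0043415673
Subtract 1: 1.0043415673 - 1 = 0.0043415673
Multiply by n: 160 * 0.0043415673 = 0.6946507680
Round to 4 dp: 0.6947

0.6947


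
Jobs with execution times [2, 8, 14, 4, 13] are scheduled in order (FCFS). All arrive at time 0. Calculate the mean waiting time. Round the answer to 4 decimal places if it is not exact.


FCFS order (as given): [2, 8, 14, 4, 13]
Waiting times:
  Job 1: wait = 0
  Job 2: wait = 2
  Job 3: wait = 10
  Job 4: wait = 24
  Job 5: wait = 28
Sum of waiting times = 64
Average waiting time = 64/5 = 12.8

12.8


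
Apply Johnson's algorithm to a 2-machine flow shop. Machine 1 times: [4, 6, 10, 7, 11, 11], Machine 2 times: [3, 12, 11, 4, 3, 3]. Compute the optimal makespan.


Apply Johnson's rule:
  Group 1 (a <= b): [(2, 6, 12), (3, 10, 11)]
  Group 2 (a > b): [(4, 7, 4), (1, 4, 3), (5, 11, 3), (6, 11, 3)]
Optimal job order: [2, 3, 4, 1, 5, 6]
Schedule:
  Job 2: M1 done at 6, M2 done at 18
  Job 3: M1 done at 16, M2 done at 29
  Job 4: M1 done at 23, M2 done at 33
  Job 1: M1 done at 27, M2 done at 36
  Job 5: M1 done at 38, M2 done at 41
  Job 6: M1 done at 49, M2 done at 52
Makespan = 52

52


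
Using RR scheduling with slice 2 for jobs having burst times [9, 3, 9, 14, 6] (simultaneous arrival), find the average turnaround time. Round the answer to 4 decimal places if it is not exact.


Time quantum = 2
Execution trace:
  J1 runs 2 units, time = 2
  J2 runs 2 units, time = 4
  J3 runs 2 units, time = 6
  J4 runs 2 units, time = 8
  J5 runs 2 units, time = 10
  J1 runs 2 units, time = 12
  J2 runs 1 units, time = 13
  J3 runs 2 units, time = 15
  J4 runs 2 units, time = 17
  J5 runs 2 units, time = 19
  J1 runs 2 units, time = 21
  J3 runs 2 units, time = 23
  J4 runs 2 units, time = 25
  J5 runs 2 units, time = 27
  J1 runs 2 units, time = 29
  J3 runs 2 units, time = 31
  J4 runs 2 units, time = 33
  J1 runs 1 units, time = 34
  J3 runs 1 units, time = 35
  J4 runs 2 units, time = 37
  J4 runs 2 units, time = 39
  J4 runs 2 units, time = 41
Finish times: [34, 13, 35, 41, 27]
Average turnaround = 150/5 = 30.0

30.0


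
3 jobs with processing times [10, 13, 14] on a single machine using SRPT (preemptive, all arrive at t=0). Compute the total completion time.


Since all jobs arrive at t=0, SRPT equals SPT ordering.
SPT order: [10, 13, 14]
Completion times:
  Job 1: p=10, C=10
  Job 2: p=13, C=23
  Job 3: p=14, C=37
Total completion time = 10 + 23 + 37 = 70

70


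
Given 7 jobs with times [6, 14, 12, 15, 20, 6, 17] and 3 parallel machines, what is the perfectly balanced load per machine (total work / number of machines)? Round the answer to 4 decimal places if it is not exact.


Total processing time = 6 + 14 + 12 + 15 + 20 + 6 + 17 = 90
Number of machines = 3
Ideal balanced load = 90 / 3 = 30.0

30.0


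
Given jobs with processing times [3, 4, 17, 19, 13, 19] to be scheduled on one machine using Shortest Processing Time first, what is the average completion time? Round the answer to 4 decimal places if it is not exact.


Sort jobs by processing time (SPT order): [3, 4, 13, 17, 19, 19]
Compute completion times sequentially:
  Job 1: processing = 3, completes at 3
  Job 2: processing = 4, completes at 7
  Job 3: processing = 13, completes at 20
  Job 4: processing = 17, completes at 37
  Job 5: processing = 19, completes at 56
  Job 6: processing = 19, completes at 75
Sum of completion times = 198
Average completion time = 198/6 = 33.0

33.0


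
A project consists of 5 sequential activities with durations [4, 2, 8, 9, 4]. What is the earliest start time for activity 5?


Activity 5 starts after activities 1 through 4 complete.
Predecessor durations: [4, 2, 8, 9]
ES = 4 + 2 + 8 + 9 = 23

23


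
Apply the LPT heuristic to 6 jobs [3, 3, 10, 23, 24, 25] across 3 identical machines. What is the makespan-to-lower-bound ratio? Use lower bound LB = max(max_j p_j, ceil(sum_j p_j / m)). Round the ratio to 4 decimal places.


LPT order: [25, 24, 23, 10, 3, 3]
Machine loads after assignment: [28, 27, 33]
LPT makespan = 33
Lower bound = max(max_job, ceil(total/3)) = max(25, 30) = 30
Ratio = 33 / 30 = 1.1

1.1


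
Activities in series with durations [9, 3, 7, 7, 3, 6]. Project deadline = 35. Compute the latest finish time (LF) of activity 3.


LF(activity 3) = deadline - sum of successor durations
Successors: activities 4 through 6 with durations [7, 3, 6]
Sum of successor durations = 16
LF = 35 - 16 = 19

19


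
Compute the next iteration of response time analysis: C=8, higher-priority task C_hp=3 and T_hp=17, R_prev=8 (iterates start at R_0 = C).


R_next = C + ceil(R_prev / T_hp) * C_hp
ceil(8 / 17) = ceil(0.4706) = 1
Interference = 1 * 3 = 3
R_next = 8 + 3 = 11

11


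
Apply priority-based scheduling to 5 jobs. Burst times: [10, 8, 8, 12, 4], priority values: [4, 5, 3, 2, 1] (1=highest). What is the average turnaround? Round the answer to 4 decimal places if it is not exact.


Sort by priority (ascending = highest first):
Order: [(1, 4), (2, 12), (3, 8), (4, 10), (5, 8)]
Completion times:
  Priority 1, burst=4, C=4
  Priority 2, burst=12, C=16
  Priority 3, burst=8, C=24
  Priority 4, burst=10, C=34
  Priority 5, burst=8, C=42
Average turnaround = 120/5 = 24.0

24.0


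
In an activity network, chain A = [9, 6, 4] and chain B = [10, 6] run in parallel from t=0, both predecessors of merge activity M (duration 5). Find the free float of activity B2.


ES(B2) = sum of predecessors on chain B = 10
EF(B2) = ES + duration = 10 + 6 = 16
Successor of B2 is M. ES(M) = max(sum(A), sum(B)) = max(19, 16) = 19
Free float = ES(successor) - EF(current) = 19 - 16 = 3

3


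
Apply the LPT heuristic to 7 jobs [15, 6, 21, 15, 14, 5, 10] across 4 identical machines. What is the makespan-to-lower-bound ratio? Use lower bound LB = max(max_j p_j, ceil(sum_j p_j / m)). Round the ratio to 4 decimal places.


LPT order: [21, 15, 15, 14, 10, 6, 5]
Machine loads after assignment: [21, 21, 20, 24]
LPT makespan = 24
Lower bound = max(max_job, ceil(total/4)) = max(21, 22) = 22
Ratio = 24 / 22 = 1.0909

1.0909


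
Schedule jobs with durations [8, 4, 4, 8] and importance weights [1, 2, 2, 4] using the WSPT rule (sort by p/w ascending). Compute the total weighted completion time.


Compute p/w ratios and sort ascending (WSPT): [(4, 2), (4, 2), (8, 4), (8, 1)]
Compute weighted completion times:
  Job (p=4,w=2): C=4, w*C=2*4=8
  Job (p=4,w=2): C=8, w*C=2*8=16
  Job (p=8,w=4): C=16, w*C=4*16=64
  Job (p=8,w=1): C=24, w*C=1*24=24
Total weighted completion time = 112

112


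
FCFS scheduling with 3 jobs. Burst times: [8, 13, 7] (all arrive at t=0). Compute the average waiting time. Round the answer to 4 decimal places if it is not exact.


FCFS order (as given): [8, 13, 7]
Waiting times:
  Job 1: wait = 0
  Job 2: wait = 8
  Job 3: wait = 21
Sum of waiting times = 29
Average waiting time = 29/3 = 9.6667

9.6667


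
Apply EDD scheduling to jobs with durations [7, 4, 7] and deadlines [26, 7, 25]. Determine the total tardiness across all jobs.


Sort by due date (EDD order): [(4, 7), (7, 25), (7, 26)]
Compute completion times and tardiness:
  Job 1: p=4, d=7, C=4, tardiness=max(0,4-7)=0
  Job 2: p=7, d=25, C=11, tardiness=max(0,11-25)=0
  Job 3: p=7, d=26, C=18, tardiness=max(0,18-26)=0
Total tardiness = 0

0


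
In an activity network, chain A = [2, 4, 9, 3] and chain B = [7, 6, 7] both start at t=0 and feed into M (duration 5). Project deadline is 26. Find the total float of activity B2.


Forward pass: ES(B2) = sum of predecessors on chain B = 7
EF = ES + duration = 7 + 6 = 13
Backward pass: LF(M) = deadline = 26; LS(M) = 26 - 5 = 21
LF(B2) = LS(M) - sum(successors on chain B) = 21 - 7 = 14
LS = LF - duration = 14 - 6 = 8
Total float = LS - ES = 8 - 7 = 1

1


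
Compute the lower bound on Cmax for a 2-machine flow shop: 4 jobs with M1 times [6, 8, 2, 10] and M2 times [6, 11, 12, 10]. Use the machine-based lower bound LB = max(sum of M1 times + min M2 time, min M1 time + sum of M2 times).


LB1 = sum(M1 times) + min(M2 times) = 26 + 6 = 32
LB2 = min(M1 times) + sum(M2 times) = 2 + 39 = 41
Lower bound = max(LB1, LB2) = max(32, 41) = 41

41


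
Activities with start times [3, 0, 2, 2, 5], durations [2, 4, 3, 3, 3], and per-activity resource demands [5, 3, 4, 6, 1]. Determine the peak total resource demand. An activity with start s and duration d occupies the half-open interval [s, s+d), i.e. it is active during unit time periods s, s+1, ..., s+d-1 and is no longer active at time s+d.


Each activity i is active on [start_i, start_i + duration_i).
Compute total resource usage per time slot:
  t=0: active resources = [3], total = 3
  t=1: active resources = [3], total = 3
  t=2: active resources = [3, 4, 6], total = 13
  t=3: active resources = [5, 3, 4, 6], total = 18
  t=4: active resources = [5, 4, 6], total = 15
  t=5: active resources = [1], total = 1
  t=6: active resources = [1], total = 1
  t=7: active resources = [1], total = 1
Peak resource demand = 18

18


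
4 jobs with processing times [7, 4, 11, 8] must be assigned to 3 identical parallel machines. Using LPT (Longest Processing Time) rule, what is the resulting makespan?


Sort jobs in decreasing order (LPT): [11, 8, 7, 4]
Assign each job to the least loaded machine:
  Machine 1: jobs [11], load = 11
  Machine 2: jobs [8], load = 8
  Machine 3: jobs [7, 4], load = 11
Makespan = max load = 11

11


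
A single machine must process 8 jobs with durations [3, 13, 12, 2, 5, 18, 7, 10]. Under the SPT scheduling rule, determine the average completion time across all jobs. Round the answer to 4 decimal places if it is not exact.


Sort jobs by processing time (SPT order): [2, 3, 5, 7, 10, 12, 13, 18]
Compute completion times sequentially:
  Job 1: processing = 2, completes at 2
  Job 2: processing = 3, completes at 5
  Job 3: processing = 5, completes at 10
  Job 4: processing = 7, completes at 17
  Job 5: processing = 10, completes at 27
  Job 6: processing = 12, completes at 39
  Job 7: processing = 13, completes at 52
  Job 8: processing = 18, completes at 70
Sum of completion times = 222
Average completion time = 222/8 = 27.75

27.75


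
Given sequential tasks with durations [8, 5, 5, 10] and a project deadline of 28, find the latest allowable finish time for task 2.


LF(activity 2) = deadline - sum of successor durations
Successors: activities 3 through 4 with durations [5, 10]
Sum of successor durations = 15
LF = 28 - 15 = 13

13


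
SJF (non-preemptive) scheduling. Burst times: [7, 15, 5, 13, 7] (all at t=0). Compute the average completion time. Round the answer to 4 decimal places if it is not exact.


SJF order (ascending): [5, 7, 7, 13, 15]
Completion times:
  Job 1: burst=5, C=5
  Job 2: burst=7, C=12
  Job 3: burst=7, C=19
  Job 4: burst=13, C=32
  Job 5: burst=15, C=47
Average completion = 115/5 = 23.0

23.0


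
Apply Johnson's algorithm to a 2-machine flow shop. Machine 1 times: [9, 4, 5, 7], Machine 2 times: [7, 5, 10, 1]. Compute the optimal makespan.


Apply Johnson's rule:
  Group 1 (a <= b): [(2, 4, 5), (3, 5, 10)]
  Group 2 (a > b): [(1, 9, 7), (4, 7, 1)]
Optimal job order: [2, 3, 1, 4]
Schedule:
  Job 2: M1 done at 4, M2 done at 9
  Job 3: M1 done at 9, M2 done at 19
  Job 1: M1 done at 18, M2 done at 26
  Job 4: M1 done at 25, M2 done at 27
Makespan = 27

27


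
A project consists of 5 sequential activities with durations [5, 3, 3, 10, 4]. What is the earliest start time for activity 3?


Activity 3 starts after activities 1 through 2 complete.
Predecessor durations: [5, 3]
ES = 5 + 3 = 8

8


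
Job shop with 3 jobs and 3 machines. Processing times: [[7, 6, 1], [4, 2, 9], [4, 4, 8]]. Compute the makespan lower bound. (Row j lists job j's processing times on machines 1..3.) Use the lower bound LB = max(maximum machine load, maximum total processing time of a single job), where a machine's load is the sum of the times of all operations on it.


Machine loads:
  Machine 1: 7 + 4 + 4 = 15
  Machine 2: 6 + 2 + 4 = 12
  Machine 3: 1 + 9 + 8 = 18
Max machine load = 18
Job totals:
  Job 1: 14
  Job 2: 15
  Job 3: 16
Max job total = 16
Lower bound = max(18, 16) = 18

18


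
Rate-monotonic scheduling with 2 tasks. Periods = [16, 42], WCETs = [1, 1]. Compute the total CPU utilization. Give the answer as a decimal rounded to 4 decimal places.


Compute individual utilizations (exact fractions):
  Task 1: C/T = 1/16 (approx. 0.0625)
  Task 2: C/T = 1/42 (approx. 0.0238)
Total utilization U = 1/16 + 1/42 = 29/336
Rounded to 4 decimal places: U = 0.0863
RM (Liu & Layland) bound for 2 tasks = 0.828427; compare with U = 29/336 (approx. 0.086310)
U <= bound, so schedulable by RM sufficient condition.

0.0863


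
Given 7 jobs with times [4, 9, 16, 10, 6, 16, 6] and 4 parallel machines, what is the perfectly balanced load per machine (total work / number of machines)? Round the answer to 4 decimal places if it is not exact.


Total processing time = 4 + 9 + 16 + 10 + 6 + 16 + 6 = 67
Number of machines = 4
Ideal balanced load = 67 / 4 = 16.75

16.75


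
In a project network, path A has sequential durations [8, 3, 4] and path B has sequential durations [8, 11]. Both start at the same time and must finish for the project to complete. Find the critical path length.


Path A total = 8 + 3 + 4 = 15
Path B total = 8 + 11 = 19
Critical path = longest path = max(15, 19) = 19

19


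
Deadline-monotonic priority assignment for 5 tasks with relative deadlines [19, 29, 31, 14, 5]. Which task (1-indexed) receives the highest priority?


Sort tasks by relative deadline (ascending):
  Task 5: deadline = 5
  Task 4: deadline = 14
  Task 1: deadline = 19
  Task 2: deadline = 29
  Task 3: deadline = 31
Priority order (highest first): [5, 4, 1, 2, 3]
Highest priority task = 5

5


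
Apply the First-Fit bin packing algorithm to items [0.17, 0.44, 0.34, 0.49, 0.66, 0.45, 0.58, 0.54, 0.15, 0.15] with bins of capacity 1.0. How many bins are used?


Place items sequentially using First-Fit:
  Item 0.17 -> new Bin 1
  Item 0.44 -> Bin 1 (now 0.61)
  Item 0.34 -> Bin 1 (now 0.95)
  Item 0.49 -> new Bin 2
  Item 0.66 -> new Bin 3
  Item 0.45 -> Bin 2 (now 0.94)
  Item 0.58 -> new Bin 4
  Item 0.54 -> new Bin 5
  Item 0.15 -> Bin 3 (now 0.81)
  Item 0.15 -> Bin 3 (now 0.96)
Total bins used = 5

5


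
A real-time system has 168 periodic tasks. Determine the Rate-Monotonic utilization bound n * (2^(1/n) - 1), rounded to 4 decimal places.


Compute 2^(1/168) = 1.0041343992
Subtract 1: 1.0041343992 - 1 = 0.0041343992
Multiply by n: 168 * 0.0041343992 = 0.6945790656
Round to 4 dp: 0.6946

0.6946


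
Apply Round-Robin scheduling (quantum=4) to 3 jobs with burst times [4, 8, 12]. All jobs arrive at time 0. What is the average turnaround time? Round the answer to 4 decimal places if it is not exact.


Time quantum = 4
Execution trace:
  J1 runs 4 units, time = 4
  J2 runs 4 units, time = 8
  J3 runs 4 units, time = 12
  J2 runs 4 units, time = 16
  J3 runs 4 units, time = 20
  J3 runs 4 units, time = 24
Finish times: [4, 16, 24]
Average turnaround = 44/3 = 14.6667

14.6667


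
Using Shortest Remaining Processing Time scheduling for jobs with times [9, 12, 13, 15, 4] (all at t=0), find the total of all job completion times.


Since all jobs arrive at t=0, SRPT equals SPT ordering.
SPT order: [4, 9, 12, 13, 15]
Completion times:
  Job 1: p=4, C=4
  Job 2: p=9, C=13
  Job 3: p=12, C=25
  Job 4: p=13, C=38
  Job 5: p=15, C=53
Total completion time = 4 + 13 + 25 + 38 + 53 = 133

133


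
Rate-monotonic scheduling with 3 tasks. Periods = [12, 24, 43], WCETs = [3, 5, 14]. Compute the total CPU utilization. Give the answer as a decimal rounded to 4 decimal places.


Compute individual utilizations (exact fractions):
  Task 1: C/T = 3/12 = 1/4 (approx. 0.25)
  Task 2: C/T = 5/24 (approx. 0.2083)
  Task 3: C/T = 14/43 (approx. 0.3256)
Total utilization U = 1/4 + 5/24 + 14/43 = 809/1032
Rounded to 4 decimal places: U = 0.7839
RM (Liu & Layland) bound for 3 tasks = 0.779763; compare with U = 809/1032 (approx. 0.783915)
bound < U <= 1, so the RM sufficient condition is not met (inconclusive; an exact test such as response-time analysis is needed).

0.7839


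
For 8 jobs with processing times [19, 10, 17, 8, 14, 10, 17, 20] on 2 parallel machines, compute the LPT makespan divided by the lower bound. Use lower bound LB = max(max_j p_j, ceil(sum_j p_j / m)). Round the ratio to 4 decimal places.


LPT order: [20, 19, 17, 17, 14, 10, 10, 8]
Machine loads after assignment: [57, 58]
LPT makespan = 58
Lower bound = max(max_job, ceil(total/2)) = max(20, 58) = 58
Ratio = 58 / 58 = 1.0

1.0


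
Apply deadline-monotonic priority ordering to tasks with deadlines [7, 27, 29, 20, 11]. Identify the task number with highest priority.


Sort tasks by relative deadline (ascending):
  Task 1: deadline = 7
  Task 5: deadline = 11
  Task 4: deadline = 20
  Task 2: deadline = 27
  Task 3: deadline = 29
Priority order (highest first): [1, 5, 4, 2, 3]
Highest priority task = 1

1


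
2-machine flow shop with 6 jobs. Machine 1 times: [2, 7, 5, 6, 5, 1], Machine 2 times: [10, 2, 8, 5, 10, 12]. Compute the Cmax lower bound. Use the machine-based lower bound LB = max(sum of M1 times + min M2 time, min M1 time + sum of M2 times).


LB1 = sum(M1 times) + min(M2 times) = 26 + 2 = 28
LB2 = min(M1 times) + sum(M2 times) = 1 + 47 = 48
Lower bound = max(LB1, LB2) = max(28, 48) = 48

48


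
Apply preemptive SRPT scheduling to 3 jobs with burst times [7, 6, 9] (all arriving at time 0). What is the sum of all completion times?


Since all jobs arrive at t=0, SRPT equals SPT ordering.
SPT order: [6, 7, 9]
Completion times:
  Job 1: p=6, C=6
  Job 2: p=7, C=13
  Job 3: p=9, C=22
Total completion time = 6 + 13 + 22 = 41

41


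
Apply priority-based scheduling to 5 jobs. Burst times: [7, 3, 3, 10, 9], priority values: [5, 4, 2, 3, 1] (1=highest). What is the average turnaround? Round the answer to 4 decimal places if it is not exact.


Sort by priority (ascending = highest first):
Order: [(1, 9), (2, 3), (3, 10), (4, 3), (5, 7)]
Completion times:
  Priority 1, burst=9, C=9
  Priority 2, burst=3, C=12
  Priority 3, burst=10, C=22
  Priority 4, burst=3, C=25
  Priority 5, burst=7, C=32
Average turnaround = 100/5 = 20.0

20.0


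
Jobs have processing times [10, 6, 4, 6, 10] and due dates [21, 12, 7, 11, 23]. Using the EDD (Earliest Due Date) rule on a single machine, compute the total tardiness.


Sort by due date (EDD order): [(4, 7), (6, 11), (6, 12), (10, 21), (10, 23)]
Compute completion times and tardiness:
  Job 1: p=4, d=7, C=4, tardiness=max(0,4-7)=0
  Job 2: p=6, d=11, C=10, tardiness=max(0,10-11)=0
  Job 3: p=6, d=12, C=16, tardiness=max(0,16-12)=4
  Job 4: p=10, d=21, C=26, tardiness=max(0,26-21)=5
  Job 5: p=10, d=23, C=36, tardiness=max(0,36-23)=13
Total tardiness = 22

22


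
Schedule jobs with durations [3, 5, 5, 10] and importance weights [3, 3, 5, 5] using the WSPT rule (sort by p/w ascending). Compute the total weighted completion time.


Compute p/w ratios and sort ascending (WSPT): [(3, 3), (5, 5), (5, 3), (10, 5)]
Compute weighted completion times:
  Job (p=3,w=3): C=3, w*C=3*3=9
  Job (p=5,w=5): C=8, w*C=5*8=40
  Job (p=5,w=3): C=13, w*C=3*13=39
  Job (p=10,w=5): C=23, w*C=5*23=115
Total weighted completion time = 203

203


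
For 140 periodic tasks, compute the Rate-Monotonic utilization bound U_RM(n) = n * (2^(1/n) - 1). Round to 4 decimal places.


Compute 2^(1/140) = 1.0049633280
Subtract 1: 1.0049633280 - 1 = 0.0049633280
Multiply by n: 140 * 0.0049633280 = 0.6948659200
Round to 4 dp: 0.6949

0.6949


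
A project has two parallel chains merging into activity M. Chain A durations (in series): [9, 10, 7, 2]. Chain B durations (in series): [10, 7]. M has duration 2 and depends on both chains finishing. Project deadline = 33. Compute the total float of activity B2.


Forward pass: ES(B2) = sum of predecessors on chain B = 10
EF = ES + duration = 10 + 7 = 17
Backward pass: LF(M) = deadline = 33; LS(M) = 33 - 2 = 31
LF(B2) = LS(M) - sum(successors on chain B) = 31 - 0 = 31
LS = LF - duration = 31 - 7 = 24
Total float = LS - ES = 24 - 10 = 14

14


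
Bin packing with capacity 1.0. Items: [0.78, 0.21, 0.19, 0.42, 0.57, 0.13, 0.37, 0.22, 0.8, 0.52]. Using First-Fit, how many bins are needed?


Place items sequentially using First-Fit:
  Item 0.78 -> new Bin 1
  Item 0.21 -> Bin 1 (now 0.99)
  Item 0.19 -> new Bin 2
  Item 0.42 -> Bin 2 (now 0.61)
  Item 0.57 -> new Bin 3
  Item 0.13 -> Bin 2 (now 0.74)
  Item 0.37 -> Bin 3 (now 0.94)
  Item 0.22 -> Bin 2 (now 0.96)
  Item 0.8 -> new Bin 4
  Item 0.52 -> new Bin 5
Total bins used = 5

5


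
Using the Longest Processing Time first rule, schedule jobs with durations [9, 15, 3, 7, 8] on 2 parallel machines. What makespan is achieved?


Sort jobs in decreasing order (LPT): [15, 9, 8, 7, 3]
Assign each job to the least loaded machine:
  Machine 1: jobs [15, 7], load = 22
  Machine 2: jobs [9, 8, 3], load = 20
Makespan = max load = 22

22


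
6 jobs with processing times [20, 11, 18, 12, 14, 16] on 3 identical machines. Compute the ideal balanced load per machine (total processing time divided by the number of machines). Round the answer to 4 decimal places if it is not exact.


Total processing time = 20 + 11 + 18 + 12 + 14 + 16 = 91
Number of machines = 3
Ideal balanced load = 91 / 3 = 30.3333

30.3333


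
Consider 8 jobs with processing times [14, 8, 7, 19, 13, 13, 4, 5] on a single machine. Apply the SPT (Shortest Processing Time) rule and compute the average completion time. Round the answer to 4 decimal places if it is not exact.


Sort jobs by processing time (SPT order): [4, 5, 7, 8, 13, 13, 14, 19]
Compute completion times sequentially:
  Job 1: processing = 4, completes at 4
  Job 2: processing = 5, completes at 9
  Job 3: processing = 7, completes at 16
  Job 4: processing = 8, completes at 24
  Job 5: processing = 13, completes at 37
  Job 6: processing = 13, completes at 50
  Job 7: processing = 14, completes at 64
  Job 8: processing = 19, completes at 83
Sum of completion times = 287
Average completion time = 287/8 = 35.875

35.875


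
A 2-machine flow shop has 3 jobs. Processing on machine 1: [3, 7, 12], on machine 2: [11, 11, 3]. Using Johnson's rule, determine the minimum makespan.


Apply Johnson's rule:
  Group 1 (a <= b): [(1, 3, 11), (2, 7, 11)]
  Group 2 (a > b): [(3, 12, 3)]
Optimal job order: [1, 2, 3]
Schedule:
  Job 1: M1 done at 3, M2 done at 14
  Job 2: M1 done at 10, M2 done at 25
  Job 3: M1 done at 22, M2 done at 28
Makespan = 28

28


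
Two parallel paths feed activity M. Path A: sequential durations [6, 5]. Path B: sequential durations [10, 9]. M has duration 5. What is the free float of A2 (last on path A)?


ES(A2) = sum of predecessors on chain A = 6
EF(A2) = ES + duration = 6 + 5 = 11
Successor of A2 is M. ES(M) = max(sum(A), sum(B)) = max(11, 19) = 19
Free float = ES(successor) - EF(current) = 19 - 11 = 8

8


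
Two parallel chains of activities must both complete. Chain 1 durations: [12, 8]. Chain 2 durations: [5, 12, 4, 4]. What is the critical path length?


Path A total = 12 + 8 = 20
Path B total = 5 + 12 + 4 + 4 = 25
Critical path = longest path = max(20, 25) = 25

25


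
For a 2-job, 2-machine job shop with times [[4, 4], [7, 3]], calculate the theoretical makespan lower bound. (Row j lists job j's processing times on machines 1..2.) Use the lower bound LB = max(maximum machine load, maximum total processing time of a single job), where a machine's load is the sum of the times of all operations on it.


Machine loads:
  Machine 1: 4 + 7 = 11
  Machine 2: 4 + 3 = 7
Max machine load = 11
Job totals:
  Job 1: 8
  Job 2: 10
Max job total = 10
Lower bound = max(11, 10) = 11

11


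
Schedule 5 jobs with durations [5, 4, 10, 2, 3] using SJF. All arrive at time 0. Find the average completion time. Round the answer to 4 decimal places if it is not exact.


SJF order (ascending): [2, 3, 4, 5, 10]
Completion times:
  Job 1: burst=2, C=2
  Job 2: burst=3, C=5
  Job 3: burst=4, C=9
  Job 4: burst=5, C=14
  Job 5: burst=10, C=24
Average completion = 54/5 = 10.8

10.8


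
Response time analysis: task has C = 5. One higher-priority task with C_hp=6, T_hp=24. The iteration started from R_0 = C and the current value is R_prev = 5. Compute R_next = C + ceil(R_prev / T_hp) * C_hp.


R_next = C + ceil(R_prev / T_hp) * C_hp
ceil(5 / 24) = ceil(0.2083) = 1
Interference = 1 * 6 = 6
R_next = 5 + 6 = 11

11


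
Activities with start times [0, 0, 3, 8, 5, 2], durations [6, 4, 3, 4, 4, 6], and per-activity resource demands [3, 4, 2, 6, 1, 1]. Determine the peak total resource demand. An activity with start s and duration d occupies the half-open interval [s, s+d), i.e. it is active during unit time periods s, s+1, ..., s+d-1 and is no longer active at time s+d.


Each activity i is active on [start_i, start_i + duration_i).
Compute total resource usage per time slot:
  t=0: active resources = [3, 4], total = 7
  t=1: active resources = [3, 4], total = 7
  t=2: active resources = [3, 4, 1], total = 8
  t=3: active resources = [3, 4, 2, 1], total = 10
  t=4: active resources = [3, 2, 1], total = 6
  t=5: active resources = [3, 2, 1, 1], total = 7
  t=6: active resources = [1, 1], total = 2
  t=7: active resources = [1, 1], total = 2
  t=8: active resources = [6, 1], total = 7
  t=9: active resources = [6], total = 6
  t=10: active resources = [6], total = 6
  t=11: active resources = [6], total = 6
Peak resource demand = 10

10


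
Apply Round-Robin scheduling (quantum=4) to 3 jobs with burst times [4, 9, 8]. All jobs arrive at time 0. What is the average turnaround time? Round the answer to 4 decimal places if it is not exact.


Time quantum = 4
Execution trace:
  J1 runs 4 units, time = 4
  J2 runs 4 units, time = 8
  J3 runs 4 units, time = 12
  J2 runs 4 units, time = 16
  J3 runs 4 units, time = 20
  J2 runs 1 units, time = 21
Finish times: [4, 21, 20]
Average turnaround = 45/3 = 15.0

15.0


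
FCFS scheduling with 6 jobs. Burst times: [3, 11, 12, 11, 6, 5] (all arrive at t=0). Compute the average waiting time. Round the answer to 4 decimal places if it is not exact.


FCFS order (as given): [3, 11, 12, 11, 6, 5]
Waiting times:
  Job 1: wait = 0
  Job 2: wait = 3
  Job 3: wait = 14
  Job 4: wait = 26
  Job 5: wait = 37
  Job 6: wait = 43
Sum of waiting times = 123
Average waiting time = 123/6 = 20.5

20.5


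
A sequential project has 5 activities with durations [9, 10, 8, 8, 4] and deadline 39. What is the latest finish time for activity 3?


LF(activity 3) = deadline - sum of successor durations
Successors: activities 4 through 5 with durations [8, 4]
Sum of successor durations = 12
LF = 39 - 12 = 27

27


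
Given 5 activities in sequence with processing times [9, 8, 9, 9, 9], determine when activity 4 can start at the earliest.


Activity 4 starts after activities 1 through 3 complete.
Predecessor durations: [9, 8, 9]
ES = 9 + 8 + 9 = 26

26


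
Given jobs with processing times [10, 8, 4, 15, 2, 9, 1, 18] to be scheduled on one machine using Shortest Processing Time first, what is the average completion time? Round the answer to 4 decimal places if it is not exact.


Sort jobs by processing time (SPT order): [1, 2, 4, 8, 9, 10, 15, 18]
Compute completion times sequentially:
  Job 1: processing = 1, completes at 1
  Job 2: processing = 2, completes at 3
  Job 3: processing = 4, completes at 7
  Job 4: processing = 8, completes at 15
  Job 5: processing = 9, completes at 24
  Job 6: processing = 10, completes at 34
  Job 7: processing = 15, completes at 49
  Job 8: processing = 18, completes at 67
Sum of completion times = 200
Average completion time = 200/8 = 25.0

25.0


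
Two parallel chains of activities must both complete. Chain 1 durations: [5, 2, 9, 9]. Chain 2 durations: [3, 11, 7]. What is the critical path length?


Path A total = 5 + 2 + 9 + 9 = 25
Path B total = 3 + 11 + 7 = 21
Critical path = longest path = max(25, 21) = 25

25


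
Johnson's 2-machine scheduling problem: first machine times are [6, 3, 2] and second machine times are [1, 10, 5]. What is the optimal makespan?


Apply Johnson's rule:
  Group 1 (a <= b): [(3, 2, 5), (2, 3, 10)]
  Group 2 (a > b): [(1, 6, 1)]
Optimal job order: [3, 2, 1]
Schedule:
  Job 3: M1 done at 2, M2 done at 7
  Job 2: M1 done at 5, M2 done at 17
  Job 1: M1 done at 11, M2 done at 18
Makespan = 18

18


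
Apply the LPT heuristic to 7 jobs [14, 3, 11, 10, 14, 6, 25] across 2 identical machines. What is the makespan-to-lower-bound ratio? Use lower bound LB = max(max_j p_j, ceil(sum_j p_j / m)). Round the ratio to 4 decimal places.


LPT order: [25, 14, 14, 11, 10, 6, 3]
Machine loads after assignment: [42, 41]
LPT makespan = 42
Lower bound = max(max_job, ceil(total/2)) = max(25, 42) = 42
Ratio = 42 / 42 = 1.0

1.0


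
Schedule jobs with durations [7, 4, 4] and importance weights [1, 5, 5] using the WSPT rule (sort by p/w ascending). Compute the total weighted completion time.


Compute p/w ratios and sort ascending (WSPT): [(4, 5), (4, 5), (7, 1)]
Compute weighted completion times:
  Job (p=4,w=5): C=4, w*C=5*4=20
  Job (p=4,w=5): C=8, w*C=5*8=40
  Job (p=7,w=1): C=15, w*C=1*15=15
Total weighted completion time = 75

75


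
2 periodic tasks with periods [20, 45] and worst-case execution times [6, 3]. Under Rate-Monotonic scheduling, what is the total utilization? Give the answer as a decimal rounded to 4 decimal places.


Compute individual utilizations (exact fractions):
  Task 1: C/T = 6/20 = 3/10 (approx. 0.3)
  Task 2: C/T = 3/45 = 1/15 (approx. 0.0667)
Total utilization U = 3/10 + 1/15 = 11/30
Rounded to 4 decimal places: U = 0.3667
RM (Liu & Layland) bound for 2 tasks = 0.828427; compare with U = 11/30 (approx. 0.366667)
U <= bound, so schedulable by RM sufficient condition.

0.3667


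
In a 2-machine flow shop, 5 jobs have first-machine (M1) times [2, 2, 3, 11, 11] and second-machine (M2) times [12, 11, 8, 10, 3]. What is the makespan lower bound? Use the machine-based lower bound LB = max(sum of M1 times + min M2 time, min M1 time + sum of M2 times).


LB1 = sum(M1 times) + min(M2 times) = 29 + 3 = 32
LB2 = min(M1 times) + sum(M2 times) = 2 + 44 = 46
Lower bound = max(LB1, LB2) = max(32, 46) = 46

46


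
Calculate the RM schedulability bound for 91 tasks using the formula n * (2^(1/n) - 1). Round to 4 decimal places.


Compute 2^(1/91) = 1.0076460851
Subtract 1: 1.0076460851 - 1 = 0.0076460851
Multiply by n: 91 * 0.0076460851 = 0.6957937441
Round to 4 dp: 0.6958

0.6958


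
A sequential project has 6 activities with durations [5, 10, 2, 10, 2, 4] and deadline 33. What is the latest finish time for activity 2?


LF(activity 2) = deadline - sum of successor durations
Successors: activities 3 through 6 with durations [2, 10, 2, 4]
Sum of successor durations = 18
LF = 33 - 18 = 15

15


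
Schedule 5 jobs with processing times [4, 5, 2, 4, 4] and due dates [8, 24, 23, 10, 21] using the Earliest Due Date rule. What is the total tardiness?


Sort by due date (EDD order): [(4, 8), (4, 10), (4, 21), (2, 23), (5, 24)]
Compute completion times and tardiness:
  Job 1: p=4, d=8, C=4, tardiness=max(0,4-8)=0
  Job 2: p=4, d=10, C=8, tardiness=max(0,8-10)=0
  Job 3: p=4, d=21, C=12, tardiness=max(0,12-21)=0
  Job 4: p=2, d=23, C=14, tardiness=max(0,14-23)=0
  Job 5: p=5, d=24, C=19, tardiness=max(0,19-24)=0
Total tardiness = 0

0


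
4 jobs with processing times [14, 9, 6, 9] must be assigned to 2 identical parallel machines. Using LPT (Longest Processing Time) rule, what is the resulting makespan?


Sort jobs in decreasing order (LPT): [14, 9, 9, 6]
Assign each job to the least loaded machine:
  Machine 1: jobs [14, 6], load = 20
  Machine 2: jobs [9, 9], load = 18
Makespan = max load = 20

20


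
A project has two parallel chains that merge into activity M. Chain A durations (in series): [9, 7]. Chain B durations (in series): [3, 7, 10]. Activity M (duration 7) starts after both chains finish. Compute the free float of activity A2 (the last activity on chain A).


ES(A2) = sum of predecessors on chain A = 9
EF(A2) = ES + duration = 9 + 7 = 16
Successor of A2 is M. ES(M) = max(sum(A), sum(B)) = max(16, 20) = 20
Free float = ES(successor) - EF(current) = 20 - 16 = 4

4


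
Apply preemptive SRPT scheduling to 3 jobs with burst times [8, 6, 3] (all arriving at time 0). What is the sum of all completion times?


Since all jobs arrive at t=0, SRPT equals SPT ordering.
SPT order: [3, 6, 8]
Completion times:
  Job 1: p=3, C=3
  Job 2: p=6, C=9
  Job 3: p=8, C=17
Total completion time = 3 + 9 + 17 = 29

29


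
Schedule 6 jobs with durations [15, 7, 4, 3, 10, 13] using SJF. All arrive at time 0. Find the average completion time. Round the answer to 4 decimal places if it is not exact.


SJF order (ascending): [3, 4, 7, 10, 13, 15]
Completion times:
  Job 1: burst=3, C=3
  Job 2: burst=4, C=7
  Job 3: burst=7, C=14
  Job 4: burst=10, C=24
  Job 5: burst=13, C=37
  Job 6: burst=15, C=52
Average completion = 137/6 = 22.8333

22.8333


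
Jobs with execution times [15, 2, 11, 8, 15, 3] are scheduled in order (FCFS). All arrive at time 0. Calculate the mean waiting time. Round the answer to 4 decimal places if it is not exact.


FCFS order (as given): [15, 2, 11, 8, 15, 3]
Waiting times:
  Job 1: wait = 0
  Job 2: wait = 15
  Job 3: wait = 17
  Job 4: wait = 28
  Job 5: wait = 36
  Job 6: wait = 51
Sum of waiting times = 147
Average waiting time = 147/6 = 24.5

24.5


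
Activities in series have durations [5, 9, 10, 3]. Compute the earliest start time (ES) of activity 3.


Activity 3 starts after activities 1 through 2 complete.
Predecessor durations: [5, 9]
ES = 5 + 9 = 14

14


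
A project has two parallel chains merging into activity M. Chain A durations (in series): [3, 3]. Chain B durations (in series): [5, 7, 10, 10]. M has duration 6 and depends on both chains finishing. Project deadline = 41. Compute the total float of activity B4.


Forward pass: ES(B4) = sum of predecessors on chain B = 22
EF = ES + duration = 22 + 10 = 32
Backward pass: LF(M) = deadline = 41; LS(M) = 41 - 6 = 35
LF(B4) = LS(M) - sum(successors on chain B) = 35 - 0 = 35
LS = LF - duration = 35 - 10 = 25
Total float = LS - ES = 25 - 22 = 3

3


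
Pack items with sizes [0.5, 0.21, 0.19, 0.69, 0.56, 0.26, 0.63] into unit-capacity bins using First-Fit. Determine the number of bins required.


Place items sequentially using First-Fit:
  Item 0.5 -> new Bin 1
  Item 0.21 -> Bin 1 (now 0.71)
  Item 0.19 -> Bin 1 (now 0.9)
  Item 0.69 -> new Bin 2
  Item 0.56 -> new Bin 3
  Item 0.26 -> Bin 2 (now 0.95)
  Item 0.63 -> new Bin 4
Total bins used = 4

4


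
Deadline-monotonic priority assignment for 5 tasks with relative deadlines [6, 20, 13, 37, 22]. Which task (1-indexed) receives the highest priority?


Sort tasks by relative deadline (ascending):
  Task 1: deadline = 6
  Task 3: deadline = 13
  Task 2: deadline = 20
  Task 5: deadline = 22
  Task 4: deadline = 37
Priority order (highest first): [1, 3, 2, 5, 4]
Highest priority task = 1

1


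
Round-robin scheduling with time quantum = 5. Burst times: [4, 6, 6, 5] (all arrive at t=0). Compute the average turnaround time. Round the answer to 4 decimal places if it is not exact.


Time quantum = 5
Execution trace:
  J1 runs 4 units, time = 4
  J2 runs 5 units, time = 9
  J3 runs 5 units, time = 14
  J4 runs 5 units, time = 19
  J2 runs 1 units, time = 20
  J3 runs 1 units, time = 21
Finish times: [4, 20, 21, 19]
Average turnaround = 64/4 = 16.0

16.0


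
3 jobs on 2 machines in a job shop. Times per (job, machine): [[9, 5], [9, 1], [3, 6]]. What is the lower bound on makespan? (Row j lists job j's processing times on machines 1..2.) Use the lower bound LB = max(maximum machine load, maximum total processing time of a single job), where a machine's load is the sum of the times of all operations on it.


Machine loads:
  Machine 1: 9 + 9 + 3 = 21
  Machine 2: 5 + 1 + 6 = 12
Max machine load = 21
Job totals:
  Job 1: 14
  Job 2: 10
  Job 3: 9
Max job total = 14
Lower bound = max(21, 14) = 21

21


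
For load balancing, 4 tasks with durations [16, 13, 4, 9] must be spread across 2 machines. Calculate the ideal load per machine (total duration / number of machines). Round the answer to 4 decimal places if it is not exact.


Total processing time = 16 + 13 + 4 + 9 = 42
Number of machines = 2
Ideal balanced load = 42 / 2 = 21.0

21.0


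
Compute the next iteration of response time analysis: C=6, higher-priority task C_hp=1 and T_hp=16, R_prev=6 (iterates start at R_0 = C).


R_next = C + ceil(R_prev / T_hp) * C_hp
ceil(6 / 16) = ceil(0.375) = 1
Interference = 1 * 1 = 1
R_next = 6 + 1 = 7

7


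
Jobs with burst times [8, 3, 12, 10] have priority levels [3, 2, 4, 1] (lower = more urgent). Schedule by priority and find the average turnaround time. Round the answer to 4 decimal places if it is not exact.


Sort by priority (ascending = highest first):
Order: [(1, 10), (2, 3), (3, 8), (4, 12)]
Completion times:
  Priority 1, burst=10, C=10
  Priority 2, burst=3, C=13
  Priority 3, burst=8, C=21
  Priority 4, burst=12, C=33
Average turnaround = 77/4 = 19.25

19.25


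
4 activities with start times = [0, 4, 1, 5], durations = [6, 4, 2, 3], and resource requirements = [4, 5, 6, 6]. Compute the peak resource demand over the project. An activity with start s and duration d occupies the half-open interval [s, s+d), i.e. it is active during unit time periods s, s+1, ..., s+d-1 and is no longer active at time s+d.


Each activity i is active on [start_i, start_i + duration_i).
Compute total resource usage per time slot:
  t=0: active resources = [4], total = 4
  t=1: active resources = [4, 6], total = 10
  t=2: active resources = [4, 6], total = 10
  t=3: active resources = [4], total = 4
  t=4: active resources = [4, 5], total = 9
  t=5: active resources = [4, 5, 6], total = 15
  t=6: active resources = [5, 6], total = 11
  t=7: active resources = [5, 6], total = 11
Peak resource demand = 15

15
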